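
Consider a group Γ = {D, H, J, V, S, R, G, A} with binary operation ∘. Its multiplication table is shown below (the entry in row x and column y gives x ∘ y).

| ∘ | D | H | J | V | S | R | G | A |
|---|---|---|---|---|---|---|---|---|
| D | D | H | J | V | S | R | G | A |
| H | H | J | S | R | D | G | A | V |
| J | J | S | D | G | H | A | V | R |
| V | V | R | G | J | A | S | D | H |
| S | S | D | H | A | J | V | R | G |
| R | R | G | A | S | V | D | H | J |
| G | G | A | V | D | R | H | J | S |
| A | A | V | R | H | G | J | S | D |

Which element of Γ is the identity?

D

The identity e satisfies e ∘ x = x for all x, so its row in the table reproduces the column headers.
Row D reads: D, H, J, V, S, R, G, A — exactly the header order. So D is the identity.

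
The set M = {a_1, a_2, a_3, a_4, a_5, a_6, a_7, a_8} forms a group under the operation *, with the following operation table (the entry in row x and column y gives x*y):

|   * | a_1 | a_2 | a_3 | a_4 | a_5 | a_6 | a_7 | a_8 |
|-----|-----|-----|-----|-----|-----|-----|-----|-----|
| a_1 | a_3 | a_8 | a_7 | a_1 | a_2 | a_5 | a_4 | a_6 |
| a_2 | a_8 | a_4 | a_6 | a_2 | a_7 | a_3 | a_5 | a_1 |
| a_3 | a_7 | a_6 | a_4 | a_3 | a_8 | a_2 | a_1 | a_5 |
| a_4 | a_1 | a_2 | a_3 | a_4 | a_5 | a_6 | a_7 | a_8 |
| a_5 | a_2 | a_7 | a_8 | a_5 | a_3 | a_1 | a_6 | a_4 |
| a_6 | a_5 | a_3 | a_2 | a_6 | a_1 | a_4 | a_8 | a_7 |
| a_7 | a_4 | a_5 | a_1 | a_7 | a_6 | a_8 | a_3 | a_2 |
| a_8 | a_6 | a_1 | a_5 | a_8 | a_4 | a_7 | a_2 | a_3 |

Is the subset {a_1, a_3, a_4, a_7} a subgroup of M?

{a_1, a_3, a_4, a_7} contains the identity a_4.
Checking products: every product of two elements of {a_1, a_3, a_4, a_7} (read from the table) lies in {a_1, a_3, a_4, a_7}, so the set is closed.
In a finite group, a nonempty closed subset is a subgroup. So {a_1, a_3, a_4, a_7} ≤ M.

Yes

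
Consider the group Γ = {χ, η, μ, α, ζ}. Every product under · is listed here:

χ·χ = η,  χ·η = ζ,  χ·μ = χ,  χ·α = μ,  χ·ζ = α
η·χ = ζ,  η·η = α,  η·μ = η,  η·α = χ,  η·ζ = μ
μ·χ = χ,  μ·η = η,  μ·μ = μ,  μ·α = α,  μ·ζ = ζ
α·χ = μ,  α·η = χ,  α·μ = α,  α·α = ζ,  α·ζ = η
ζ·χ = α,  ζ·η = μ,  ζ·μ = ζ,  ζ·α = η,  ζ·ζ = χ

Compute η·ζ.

μ

Read row η, column ζ: η·ζ = μ.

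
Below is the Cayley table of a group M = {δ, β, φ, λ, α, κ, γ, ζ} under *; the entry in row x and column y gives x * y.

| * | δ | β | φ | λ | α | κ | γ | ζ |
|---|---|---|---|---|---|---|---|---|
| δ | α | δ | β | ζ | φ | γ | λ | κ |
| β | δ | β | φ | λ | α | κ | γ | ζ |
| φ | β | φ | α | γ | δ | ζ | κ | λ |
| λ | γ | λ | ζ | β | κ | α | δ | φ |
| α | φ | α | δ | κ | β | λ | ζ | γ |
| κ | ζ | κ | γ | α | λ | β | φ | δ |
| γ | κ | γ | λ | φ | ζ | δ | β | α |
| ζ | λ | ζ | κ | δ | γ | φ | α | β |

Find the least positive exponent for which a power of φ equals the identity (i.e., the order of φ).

The identity element is β (its row matches the header).
φ^1 = φ
φ^2 = φ * φ = α
φ^3 = α * φ = δ
φ^4 = δ * φ = β
The first power of φ equal to the identity is φ^4, so ord(φ) = 4.

4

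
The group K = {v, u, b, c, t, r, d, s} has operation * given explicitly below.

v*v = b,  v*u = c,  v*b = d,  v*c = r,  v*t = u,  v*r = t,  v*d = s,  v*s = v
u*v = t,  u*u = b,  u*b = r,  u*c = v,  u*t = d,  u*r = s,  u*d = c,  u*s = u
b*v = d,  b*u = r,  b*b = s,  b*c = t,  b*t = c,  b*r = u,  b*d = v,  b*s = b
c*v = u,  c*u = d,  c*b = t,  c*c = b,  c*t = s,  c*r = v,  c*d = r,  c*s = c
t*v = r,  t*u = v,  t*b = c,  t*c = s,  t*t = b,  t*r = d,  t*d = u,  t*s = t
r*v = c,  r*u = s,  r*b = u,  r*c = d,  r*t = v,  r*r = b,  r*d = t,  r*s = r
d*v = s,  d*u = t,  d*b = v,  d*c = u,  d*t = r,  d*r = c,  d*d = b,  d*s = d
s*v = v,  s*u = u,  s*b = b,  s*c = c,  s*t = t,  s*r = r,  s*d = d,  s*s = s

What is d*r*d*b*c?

v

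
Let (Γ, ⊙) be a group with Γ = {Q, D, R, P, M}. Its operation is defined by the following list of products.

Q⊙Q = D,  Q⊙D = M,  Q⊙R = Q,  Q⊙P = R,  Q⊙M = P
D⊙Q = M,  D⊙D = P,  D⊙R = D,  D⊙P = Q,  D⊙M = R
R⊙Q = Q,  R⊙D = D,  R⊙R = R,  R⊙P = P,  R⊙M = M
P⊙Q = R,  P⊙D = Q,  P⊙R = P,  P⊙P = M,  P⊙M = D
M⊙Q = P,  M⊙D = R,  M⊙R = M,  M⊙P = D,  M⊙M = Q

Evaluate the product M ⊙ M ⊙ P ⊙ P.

M ⊙ M = Q
Q ⊙ P = R
R ⊙ P = P

P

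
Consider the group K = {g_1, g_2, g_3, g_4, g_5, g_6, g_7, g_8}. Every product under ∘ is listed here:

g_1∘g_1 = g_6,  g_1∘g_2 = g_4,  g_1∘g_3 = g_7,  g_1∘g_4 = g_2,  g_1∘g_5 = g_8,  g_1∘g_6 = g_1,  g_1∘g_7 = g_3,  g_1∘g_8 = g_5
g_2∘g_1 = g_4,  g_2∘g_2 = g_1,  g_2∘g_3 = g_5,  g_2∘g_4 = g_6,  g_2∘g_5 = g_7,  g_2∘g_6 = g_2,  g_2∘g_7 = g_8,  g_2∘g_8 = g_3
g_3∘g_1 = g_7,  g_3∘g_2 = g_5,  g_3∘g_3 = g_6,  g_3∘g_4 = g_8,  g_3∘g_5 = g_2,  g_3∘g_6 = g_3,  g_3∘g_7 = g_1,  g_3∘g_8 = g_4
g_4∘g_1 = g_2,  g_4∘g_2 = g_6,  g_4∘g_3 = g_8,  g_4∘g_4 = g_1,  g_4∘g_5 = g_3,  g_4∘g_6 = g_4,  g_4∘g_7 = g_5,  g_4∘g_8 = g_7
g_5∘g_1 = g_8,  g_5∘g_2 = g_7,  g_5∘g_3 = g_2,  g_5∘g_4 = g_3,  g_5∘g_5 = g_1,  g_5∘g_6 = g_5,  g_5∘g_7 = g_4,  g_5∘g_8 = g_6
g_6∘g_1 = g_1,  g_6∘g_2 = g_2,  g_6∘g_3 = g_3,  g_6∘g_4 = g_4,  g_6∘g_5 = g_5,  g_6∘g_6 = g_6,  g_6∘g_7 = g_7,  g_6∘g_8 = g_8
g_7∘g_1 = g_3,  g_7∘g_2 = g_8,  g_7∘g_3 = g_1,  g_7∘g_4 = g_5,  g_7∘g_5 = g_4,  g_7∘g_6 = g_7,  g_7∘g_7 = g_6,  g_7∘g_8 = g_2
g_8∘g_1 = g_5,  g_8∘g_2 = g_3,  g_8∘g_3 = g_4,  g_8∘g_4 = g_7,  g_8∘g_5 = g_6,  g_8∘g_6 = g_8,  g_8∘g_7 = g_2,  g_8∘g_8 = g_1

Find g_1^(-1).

First locate the identity: row g_6 matches the header, so g_6 is the identity.
Scan row g_1 for g_6: g_1 ∘ g_1 = g_6. Hence g_1^(-1) = g_1.

g_1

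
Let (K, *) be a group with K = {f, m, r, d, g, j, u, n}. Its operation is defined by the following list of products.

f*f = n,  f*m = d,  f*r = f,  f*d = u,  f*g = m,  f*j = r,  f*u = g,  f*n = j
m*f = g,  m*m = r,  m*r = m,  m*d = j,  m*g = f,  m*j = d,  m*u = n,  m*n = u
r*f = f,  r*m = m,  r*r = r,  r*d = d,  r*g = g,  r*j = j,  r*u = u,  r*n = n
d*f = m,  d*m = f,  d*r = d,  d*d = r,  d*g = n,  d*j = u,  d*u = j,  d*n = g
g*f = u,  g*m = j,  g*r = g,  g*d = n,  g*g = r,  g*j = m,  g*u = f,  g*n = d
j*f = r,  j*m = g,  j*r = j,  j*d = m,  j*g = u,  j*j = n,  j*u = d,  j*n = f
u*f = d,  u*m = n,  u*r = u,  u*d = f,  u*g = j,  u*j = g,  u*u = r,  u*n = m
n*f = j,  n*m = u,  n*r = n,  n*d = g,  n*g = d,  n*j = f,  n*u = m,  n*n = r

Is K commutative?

f*u = g but u*f = d.
Since f and u do not commute, K is not abelian.

No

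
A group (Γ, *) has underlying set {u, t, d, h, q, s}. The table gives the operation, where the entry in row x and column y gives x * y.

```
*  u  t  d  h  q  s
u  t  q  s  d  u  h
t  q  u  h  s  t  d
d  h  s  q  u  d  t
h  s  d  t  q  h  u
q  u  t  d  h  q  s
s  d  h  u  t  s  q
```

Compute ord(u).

3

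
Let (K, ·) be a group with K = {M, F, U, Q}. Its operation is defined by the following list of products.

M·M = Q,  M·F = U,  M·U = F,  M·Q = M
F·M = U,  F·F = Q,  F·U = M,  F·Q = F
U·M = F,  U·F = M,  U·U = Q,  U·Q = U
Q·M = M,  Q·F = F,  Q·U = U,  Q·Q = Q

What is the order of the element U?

2

The identity element is Q (its row matches the header).
U^1 = U
U^2 = U·U = Q
The first power of U equal to the identity is U^2, so ord(U) = 2.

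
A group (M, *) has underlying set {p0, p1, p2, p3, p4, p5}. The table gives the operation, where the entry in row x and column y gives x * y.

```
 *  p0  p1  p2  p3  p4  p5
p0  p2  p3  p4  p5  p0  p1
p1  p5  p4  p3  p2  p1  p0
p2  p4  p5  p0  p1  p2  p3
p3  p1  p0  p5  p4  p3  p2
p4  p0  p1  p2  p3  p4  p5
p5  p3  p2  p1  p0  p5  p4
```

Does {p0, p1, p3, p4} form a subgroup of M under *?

p0 * p0 = p2, which is not in {p0, p1, p3, p4}.
The subset is not closed under *, so it is not a subgroup.
(Structurally, M here is isomorphic to the symmetric group S_3.)

No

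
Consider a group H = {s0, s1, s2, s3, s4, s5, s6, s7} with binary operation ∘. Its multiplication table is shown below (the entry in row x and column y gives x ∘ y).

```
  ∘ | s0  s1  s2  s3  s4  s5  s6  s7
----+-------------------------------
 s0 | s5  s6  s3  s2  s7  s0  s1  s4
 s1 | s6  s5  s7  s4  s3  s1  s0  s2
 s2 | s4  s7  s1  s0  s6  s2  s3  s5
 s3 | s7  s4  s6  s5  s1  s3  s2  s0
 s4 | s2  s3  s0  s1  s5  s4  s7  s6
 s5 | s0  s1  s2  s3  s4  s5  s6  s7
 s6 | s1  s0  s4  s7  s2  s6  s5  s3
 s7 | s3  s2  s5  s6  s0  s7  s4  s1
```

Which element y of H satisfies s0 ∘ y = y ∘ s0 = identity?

First locate the identity: row s5 matches the header, so s5 is the identity.
Scan row s0 for s5: s0 ∘ s0 = s5. Hence s0^(-1) = s0.

s0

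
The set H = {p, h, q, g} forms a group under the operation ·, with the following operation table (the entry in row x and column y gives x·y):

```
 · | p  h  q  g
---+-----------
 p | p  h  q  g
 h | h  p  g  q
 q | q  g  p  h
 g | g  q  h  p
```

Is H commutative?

Check whether the table is symmetric across its main diagonal.
Every entry (row x, col y) equals the entry (row y, col x), so H is abelian.

Yes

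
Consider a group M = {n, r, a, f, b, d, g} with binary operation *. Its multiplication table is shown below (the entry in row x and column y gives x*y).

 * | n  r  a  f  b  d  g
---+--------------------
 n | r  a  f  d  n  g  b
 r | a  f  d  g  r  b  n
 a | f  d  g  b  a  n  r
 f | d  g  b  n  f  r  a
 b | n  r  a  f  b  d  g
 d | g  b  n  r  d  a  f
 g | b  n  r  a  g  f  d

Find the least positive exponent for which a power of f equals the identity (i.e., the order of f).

The identity element is b (its row matches the header).
f^1 = f
f^2 = f*f = n
f^3 = n*f = d
f^4 = d*f = r
f^5 = r*f = g
f^6 = g*f = a
f^7 = a*f = b
The first power of f equal to the identity is f^7, so ord(f) = 7.

7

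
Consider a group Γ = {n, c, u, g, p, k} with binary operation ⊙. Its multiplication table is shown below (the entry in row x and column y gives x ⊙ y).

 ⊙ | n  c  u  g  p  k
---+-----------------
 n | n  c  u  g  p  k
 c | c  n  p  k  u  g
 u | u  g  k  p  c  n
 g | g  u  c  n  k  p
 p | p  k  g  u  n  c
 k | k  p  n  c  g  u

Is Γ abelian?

No

k ⊙ g = c but g ⊙ k = p.
Since k and g do not commute, Γ is not abelian.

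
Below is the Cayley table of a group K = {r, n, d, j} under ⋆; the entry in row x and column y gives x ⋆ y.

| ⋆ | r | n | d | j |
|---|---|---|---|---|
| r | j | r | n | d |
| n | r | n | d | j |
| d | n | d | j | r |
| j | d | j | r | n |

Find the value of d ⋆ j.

Read row d, column j: d ⋆ j = r.
(Structurally, K here is isomorphic to the cyclic group Z_4.)

r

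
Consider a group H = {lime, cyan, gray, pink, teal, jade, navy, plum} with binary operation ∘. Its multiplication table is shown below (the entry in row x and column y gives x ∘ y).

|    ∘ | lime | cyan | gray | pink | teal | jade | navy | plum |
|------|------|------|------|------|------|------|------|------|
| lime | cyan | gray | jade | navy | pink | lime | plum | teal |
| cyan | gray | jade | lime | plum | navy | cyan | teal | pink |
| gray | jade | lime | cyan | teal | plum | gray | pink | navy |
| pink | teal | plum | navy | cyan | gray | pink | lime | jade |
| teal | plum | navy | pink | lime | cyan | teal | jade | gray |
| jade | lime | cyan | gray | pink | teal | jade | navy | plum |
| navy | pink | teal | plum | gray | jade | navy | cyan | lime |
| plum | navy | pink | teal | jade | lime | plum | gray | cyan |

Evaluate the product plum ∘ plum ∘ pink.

plum ∘ plum = cyan
cyan ∘ pink = plum

plum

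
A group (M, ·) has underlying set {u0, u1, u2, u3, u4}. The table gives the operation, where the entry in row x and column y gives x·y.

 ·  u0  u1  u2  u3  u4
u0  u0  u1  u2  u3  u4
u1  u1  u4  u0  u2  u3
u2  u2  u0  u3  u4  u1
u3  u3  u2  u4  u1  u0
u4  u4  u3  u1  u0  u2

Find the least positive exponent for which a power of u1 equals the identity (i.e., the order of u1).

5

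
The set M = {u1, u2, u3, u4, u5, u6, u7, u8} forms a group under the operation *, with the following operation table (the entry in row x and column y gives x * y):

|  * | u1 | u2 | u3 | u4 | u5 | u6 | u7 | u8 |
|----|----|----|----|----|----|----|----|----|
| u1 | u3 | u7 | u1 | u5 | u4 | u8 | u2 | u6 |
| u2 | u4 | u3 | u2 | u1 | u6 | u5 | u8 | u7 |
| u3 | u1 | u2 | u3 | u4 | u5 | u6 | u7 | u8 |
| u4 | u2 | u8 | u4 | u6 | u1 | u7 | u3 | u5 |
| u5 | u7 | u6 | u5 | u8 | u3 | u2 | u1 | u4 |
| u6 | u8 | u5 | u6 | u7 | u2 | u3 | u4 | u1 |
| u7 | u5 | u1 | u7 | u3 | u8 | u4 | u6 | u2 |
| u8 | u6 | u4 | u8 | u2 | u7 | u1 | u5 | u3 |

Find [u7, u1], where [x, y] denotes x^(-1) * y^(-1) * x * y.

u6

Identity is u3; from the table u7^(-1) = u4 and u1^(-1) = u1.
u4 * u1 = u2
u2 * u7 = u8
u8 * u1 = u6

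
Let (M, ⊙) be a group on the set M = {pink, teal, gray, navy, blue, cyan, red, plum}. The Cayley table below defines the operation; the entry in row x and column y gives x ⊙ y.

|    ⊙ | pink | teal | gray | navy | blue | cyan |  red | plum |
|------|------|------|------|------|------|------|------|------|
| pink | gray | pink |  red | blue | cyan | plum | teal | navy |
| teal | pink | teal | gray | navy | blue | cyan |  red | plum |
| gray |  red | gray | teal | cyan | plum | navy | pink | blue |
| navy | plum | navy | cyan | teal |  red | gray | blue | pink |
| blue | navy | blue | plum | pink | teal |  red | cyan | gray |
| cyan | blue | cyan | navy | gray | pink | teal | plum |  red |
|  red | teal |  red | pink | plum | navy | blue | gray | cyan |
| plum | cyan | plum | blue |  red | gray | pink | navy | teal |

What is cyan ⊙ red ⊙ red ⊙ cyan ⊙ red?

pink

cyan ⊙ red = plum
plum ⊙ red = navy
navy ⊙ cyan = gray
gray ⊙ red = pink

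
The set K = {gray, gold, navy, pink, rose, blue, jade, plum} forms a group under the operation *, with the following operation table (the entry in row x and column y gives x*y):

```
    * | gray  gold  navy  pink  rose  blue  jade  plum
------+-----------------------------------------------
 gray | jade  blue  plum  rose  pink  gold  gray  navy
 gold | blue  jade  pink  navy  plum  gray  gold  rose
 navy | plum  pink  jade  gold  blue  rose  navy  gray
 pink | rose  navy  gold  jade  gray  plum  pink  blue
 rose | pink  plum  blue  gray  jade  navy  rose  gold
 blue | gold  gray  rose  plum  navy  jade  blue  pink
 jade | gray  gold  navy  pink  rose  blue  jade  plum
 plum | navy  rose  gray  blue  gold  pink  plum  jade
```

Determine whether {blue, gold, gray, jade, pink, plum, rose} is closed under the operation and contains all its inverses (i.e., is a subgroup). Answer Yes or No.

No

gold*pink = navy, which is not in {blue, gold, gray, jade, pink, plum, rose}.
The subset is not closed under *, so it is not a subgroup.
(Structurally, K here is isomorphic to the elementary abelian group (Z_2)^3.)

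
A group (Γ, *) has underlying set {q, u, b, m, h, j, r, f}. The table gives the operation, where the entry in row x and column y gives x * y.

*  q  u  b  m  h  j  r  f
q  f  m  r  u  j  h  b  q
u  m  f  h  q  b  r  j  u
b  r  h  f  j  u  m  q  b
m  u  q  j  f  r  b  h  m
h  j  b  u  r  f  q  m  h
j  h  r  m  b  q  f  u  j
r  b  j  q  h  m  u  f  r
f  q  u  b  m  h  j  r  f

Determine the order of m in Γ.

2

The identity element is f (its row matches the header).
m^1 = m
m^2 = m * m = f
The first power of m equal to the identity is m^2, so ord(m) = 2.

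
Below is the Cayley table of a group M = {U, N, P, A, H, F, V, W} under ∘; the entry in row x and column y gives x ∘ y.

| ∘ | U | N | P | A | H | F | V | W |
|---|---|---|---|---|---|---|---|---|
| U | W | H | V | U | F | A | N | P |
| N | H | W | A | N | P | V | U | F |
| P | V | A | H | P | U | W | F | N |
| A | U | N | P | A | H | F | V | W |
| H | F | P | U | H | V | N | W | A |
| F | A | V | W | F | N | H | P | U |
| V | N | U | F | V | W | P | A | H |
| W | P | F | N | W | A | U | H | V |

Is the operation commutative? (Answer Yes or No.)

Check whether the table is symmetric across its main diagonal.
Every entry (row x, col y) equals the entry (row y, col x), so M is abelian.
(In fact M ≅ the cyclic group Z_8.)

Yes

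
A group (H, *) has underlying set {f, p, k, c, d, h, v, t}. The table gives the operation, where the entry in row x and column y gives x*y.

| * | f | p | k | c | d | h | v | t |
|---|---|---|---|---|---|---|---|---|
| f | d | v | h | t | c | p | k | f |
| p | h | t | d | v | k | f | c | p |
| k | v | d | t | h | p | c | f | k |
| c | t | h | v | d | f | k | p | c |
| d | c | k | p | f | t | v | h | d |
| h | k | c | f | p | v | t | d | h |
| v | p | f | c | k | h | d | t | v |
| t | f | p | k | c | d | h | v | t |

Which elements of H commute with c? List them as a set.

Compare row c with column c entry by entry.
d*c = f = c*d, so d commutes with c.
v*c = k but c*v = p, so v does not.
Collecting the elements that commute with c: C(c) = {c, d, f, t}.

{c, d, f, t}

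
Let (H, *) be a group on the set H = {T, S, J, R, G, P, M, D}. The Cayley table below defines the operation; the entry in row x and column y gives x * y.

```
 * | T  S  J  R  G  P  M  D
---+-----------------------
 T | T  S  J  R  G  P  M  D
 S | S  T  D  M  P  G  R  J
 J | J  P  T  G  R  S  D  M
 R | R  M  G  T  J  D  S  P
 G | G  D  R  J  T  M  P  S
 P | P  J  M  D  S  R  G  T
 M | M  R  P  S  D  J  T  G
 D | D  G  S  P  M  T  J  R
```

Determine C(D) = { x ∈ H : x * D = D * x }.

{D, P, R, T}

Compare row D with column D entry by entry.
P * D = T = D * P, so P commutes with D.
S * D = J but D * S = G, so S does not.
Collecting the elements that commute with D: C(D) = {D, P, R, T}.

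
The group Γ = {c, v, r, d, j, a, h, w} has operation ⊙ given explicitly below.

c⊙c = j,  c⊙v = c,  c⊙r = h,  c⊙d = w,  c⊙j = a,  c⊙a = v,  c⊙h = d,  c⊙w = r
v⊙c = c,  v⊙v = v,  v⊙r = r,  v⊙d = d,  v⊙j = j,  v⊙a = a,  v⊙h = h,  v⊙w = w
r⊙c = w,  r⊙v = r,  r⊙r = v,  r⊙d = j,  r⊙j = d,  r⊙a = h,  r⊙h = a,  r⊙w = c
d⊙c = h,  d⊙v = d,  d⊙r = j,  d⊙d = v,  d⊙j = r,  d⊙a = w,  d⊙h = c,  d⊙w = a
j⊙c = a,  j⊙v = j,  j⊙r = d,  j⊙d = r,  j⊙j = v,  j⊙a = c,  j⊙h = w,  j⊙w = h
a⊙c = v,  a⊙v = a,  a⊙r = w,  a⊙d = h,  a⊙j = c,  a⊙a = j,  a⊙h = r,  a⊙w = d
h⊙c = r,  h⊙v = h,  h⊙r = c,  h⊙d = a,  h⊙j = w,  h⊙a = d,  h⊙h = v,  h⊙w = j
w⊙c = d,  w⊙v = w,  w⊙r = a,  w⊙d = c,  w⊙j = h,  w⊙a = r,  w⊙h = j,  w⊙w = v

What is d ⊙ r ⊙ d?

r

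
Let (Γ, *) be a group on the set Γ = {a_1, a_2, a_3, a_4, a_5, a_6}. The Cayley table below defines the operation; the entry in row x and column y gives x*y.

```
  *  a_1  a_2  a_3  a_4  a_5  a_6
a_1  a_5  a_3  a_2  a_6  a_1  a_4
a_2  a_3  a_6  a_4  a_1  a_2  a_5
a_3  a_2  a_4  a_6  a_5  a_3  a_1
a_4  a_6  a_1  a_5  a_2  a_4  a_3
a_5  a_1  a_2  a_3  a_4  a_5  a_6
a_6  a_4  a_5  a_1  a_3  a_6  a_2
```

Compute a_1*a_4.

Read row a_1, column a_4: a_1*a_4 = a_6.

a_6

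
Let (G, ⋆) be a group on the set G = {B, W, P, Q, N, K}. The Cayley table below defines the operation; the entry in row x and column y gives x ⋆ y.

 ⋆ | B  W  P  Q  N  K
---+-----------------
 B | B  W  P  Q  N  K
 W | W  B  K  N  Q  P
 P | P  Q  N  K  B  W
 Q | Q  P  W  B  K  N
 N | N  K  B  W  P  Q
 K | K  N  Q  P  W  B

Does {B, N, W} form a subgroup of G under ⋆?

N ⋆ N = P, which is not in {B, N, W}.
The subset is not closed under ⋆, so it is not a subgroup.

No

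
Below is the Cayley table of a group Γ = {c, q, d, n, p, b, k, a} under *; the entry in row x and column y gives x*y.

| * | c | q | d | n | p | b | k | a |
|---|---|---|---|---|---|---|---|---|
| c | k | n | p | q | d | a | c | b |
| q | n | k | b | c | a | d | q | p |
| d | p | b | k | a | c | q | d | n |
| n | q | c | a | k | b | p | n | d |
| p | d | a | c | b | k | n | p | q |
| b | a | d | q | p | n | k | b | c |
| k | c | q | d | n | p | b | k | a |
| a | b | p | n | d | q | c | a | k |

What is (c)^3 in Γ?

c^1 = c
c^2 = c*c = k
c^3 = k*c = c

c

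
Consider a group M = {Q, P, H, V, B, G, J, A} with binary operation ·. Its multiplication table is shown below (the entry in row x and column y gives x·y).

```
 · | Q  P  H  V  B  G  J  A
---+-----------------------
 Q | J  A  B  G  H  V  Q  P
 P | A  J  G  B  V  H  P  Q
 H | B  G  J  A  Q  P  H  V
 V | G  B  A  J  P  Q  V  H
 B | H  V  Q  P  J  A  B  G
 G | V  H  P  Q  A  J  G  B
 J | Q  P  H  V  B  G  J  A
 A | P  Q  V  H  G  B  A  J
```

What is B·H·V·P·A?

B·H = Q
Q·V = G
G·P = H
H·A = V
(Structurally, M here is isomorphic to the elementary abelian group (Z_2)^3.)

V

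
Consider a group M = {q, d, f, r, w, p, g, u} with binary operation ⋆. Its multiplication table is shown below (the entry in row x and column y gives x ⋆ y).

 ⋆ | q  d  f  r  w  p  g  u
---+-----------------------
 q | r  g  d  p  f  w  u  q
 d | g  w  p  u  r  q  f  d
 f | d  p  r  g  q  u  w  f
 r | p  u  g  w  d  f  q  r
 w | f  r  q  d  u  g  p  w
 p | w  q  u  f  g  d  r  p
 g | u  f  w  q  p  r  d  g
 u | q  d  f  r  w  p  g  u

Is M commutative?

Yes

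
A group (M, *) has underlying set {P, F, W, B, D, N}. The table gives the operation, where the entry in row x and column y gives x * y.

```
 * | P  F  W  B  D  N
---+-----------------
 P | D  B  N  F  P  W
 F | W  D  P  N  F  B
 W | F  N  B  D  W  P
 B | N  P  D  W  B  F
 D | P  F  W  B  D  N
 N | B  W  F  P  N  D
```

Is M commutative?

No

B * P = N but P * B = F.
Since B and P do not commute, M is not abelian.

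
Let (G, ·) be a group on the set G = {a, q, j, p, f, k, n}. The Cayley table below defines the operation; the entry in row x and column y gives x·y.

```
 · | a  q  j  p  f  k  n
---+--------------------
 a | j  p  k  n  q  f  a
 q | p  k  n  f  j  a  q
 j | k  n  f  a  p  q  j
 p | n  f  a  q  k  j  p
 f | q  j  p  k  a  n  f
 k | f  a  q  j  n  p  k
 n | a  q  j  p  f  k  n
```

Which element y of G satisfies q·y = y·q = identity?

First locate the identity: row n matches the header, so n is the identity.
Scan row q for n: q·j = n. Hence q^(-1) = j.
(Structurally, G here is isomorphic to the cyclic group Z_7.)

j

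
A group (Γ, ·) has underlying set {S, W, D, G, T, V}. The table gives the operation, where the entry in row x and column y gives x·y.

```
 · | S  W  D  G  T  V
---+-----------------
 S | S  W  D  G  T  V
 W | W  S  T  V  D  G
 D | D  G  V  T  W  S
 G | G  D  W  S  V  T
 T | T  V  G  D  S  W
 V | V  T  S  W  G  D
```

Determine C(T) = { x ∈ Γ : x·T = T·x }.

{S, T}

Compare row T with column T entry by entry.
W·T = D but T·W = V, so W does not.
Collecting the elements that commute with T: C(T) = {S, T}.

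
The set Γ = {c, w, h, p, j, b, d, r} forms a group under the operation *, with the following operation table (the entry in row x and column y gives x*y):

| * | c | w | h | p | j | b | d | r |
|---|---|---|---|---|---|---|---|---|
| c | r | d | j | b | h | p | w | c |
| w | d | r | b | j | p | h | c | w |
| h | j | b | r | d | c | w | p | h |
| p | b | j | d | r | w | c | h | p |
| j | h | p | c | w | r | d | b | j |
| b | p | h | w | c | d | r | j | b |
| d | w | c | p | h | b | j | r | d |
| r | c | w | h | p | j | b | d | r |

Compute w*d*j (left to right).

h

w*d = c
c*j = h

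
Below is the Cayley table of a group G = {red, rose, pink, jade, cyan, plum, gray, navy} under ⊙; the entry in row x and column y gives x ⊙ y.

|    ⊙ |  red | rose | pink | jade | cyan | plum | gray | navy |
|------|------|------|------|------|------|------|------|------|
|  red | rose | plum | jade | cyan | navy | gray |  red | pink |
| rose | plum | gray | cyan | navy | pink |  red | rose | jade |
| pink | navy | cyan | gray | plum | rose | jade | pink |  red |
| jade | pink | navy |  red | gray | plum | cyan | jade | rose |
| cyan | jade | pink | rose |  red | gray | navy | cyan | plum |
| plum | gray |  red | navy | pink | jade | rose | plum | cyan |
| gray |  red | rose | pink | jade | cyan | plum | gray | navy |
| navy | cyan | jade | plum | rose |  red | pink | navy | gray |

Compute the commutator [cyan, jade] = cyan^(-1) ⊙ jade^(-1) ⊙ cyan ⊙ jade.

Identity is gray; from the table cyan^(-1) = cyan and jade^(-1) = jade.
cyan ⊙ jade = red
red ⊙ cyan = navy
navy ⊙ jade = rose

rose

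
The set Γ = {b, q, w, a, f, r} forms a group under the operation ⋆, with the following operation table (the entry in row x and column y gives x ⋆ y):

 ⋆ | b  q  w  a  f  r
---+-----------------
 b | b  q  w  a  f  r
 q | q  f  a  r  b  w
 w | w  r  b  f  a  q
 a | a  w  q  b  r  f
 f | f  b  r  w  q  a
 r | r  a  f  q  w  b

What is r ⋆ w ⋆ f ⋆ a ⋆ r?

r ⋆ w = f
f ⋆ f = q
q ⋆ a = r
r ⋆ r = b

b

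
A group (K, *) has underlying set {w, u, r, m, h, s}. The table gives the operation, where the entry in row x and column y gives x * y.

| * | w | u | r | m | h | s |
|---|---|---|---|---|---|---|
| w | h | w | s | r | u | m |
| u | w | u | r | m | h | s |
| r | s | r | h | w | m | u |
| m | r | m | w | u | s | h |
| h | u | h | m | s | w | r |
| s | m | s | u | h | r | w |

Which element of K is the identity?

u

The identity e satisfies e * x = x for all x, so its row in the table reproduces the column headers.
Row u reads: w, u, r, m, h, s — exactly the header order. So u is the identity.
(Structurally, K here is isomorphic to the cyclic group Z_6.)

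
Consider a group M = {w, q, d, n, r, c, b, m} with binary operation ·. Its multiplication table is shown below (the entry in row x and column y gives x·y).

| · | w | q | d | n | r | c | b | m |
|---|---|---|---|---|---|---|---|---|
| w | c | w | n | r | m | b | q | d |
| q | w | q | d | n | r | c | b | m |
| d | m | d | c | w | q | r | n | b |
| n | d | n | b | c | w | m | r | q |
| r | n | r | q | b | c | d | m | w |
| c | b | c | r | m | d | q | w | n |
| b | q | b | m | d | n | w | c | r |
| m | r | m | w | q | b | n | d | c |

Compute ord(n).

4

The identity element is q (its row matches the header).
n^1 = n
n^2 = n·n = c
n^3 = c·n = m
n^4 = m·n = q
The first power of n equal to the identity is n^4, so ord(n) = 4.
(Structurally, M here is isomorphic to the quaternion group Q_8.)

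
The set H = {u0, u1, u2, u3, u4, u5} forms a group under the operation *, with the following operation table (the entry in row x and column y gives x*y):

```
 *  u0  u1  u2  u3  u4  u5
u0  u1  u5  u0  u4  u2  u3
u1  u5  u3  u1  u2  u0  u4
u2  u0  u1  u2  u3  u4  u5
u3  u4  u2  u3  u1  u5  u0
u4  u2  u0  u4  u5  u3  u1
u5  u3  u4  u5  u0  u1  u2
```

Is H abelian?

Check whether the table is symmetric across its main diagonal.
Every entry (row x, col y) equals the entry (row y, col x), so H is abelian.

Yes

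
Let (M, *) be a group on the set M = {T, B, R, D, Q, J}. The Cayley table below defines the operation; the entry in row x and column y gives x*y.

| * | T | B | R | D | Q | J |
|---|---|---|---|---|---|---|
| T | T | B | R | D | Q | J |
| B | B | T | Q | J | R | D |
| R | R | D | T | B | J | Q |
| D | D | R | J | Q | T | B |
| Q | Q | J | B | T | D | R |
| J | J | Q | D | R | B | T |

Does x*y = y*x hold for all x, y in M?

No

Q*J = R but J*Q = B.
Since Q and J do not commute, M is not abelian.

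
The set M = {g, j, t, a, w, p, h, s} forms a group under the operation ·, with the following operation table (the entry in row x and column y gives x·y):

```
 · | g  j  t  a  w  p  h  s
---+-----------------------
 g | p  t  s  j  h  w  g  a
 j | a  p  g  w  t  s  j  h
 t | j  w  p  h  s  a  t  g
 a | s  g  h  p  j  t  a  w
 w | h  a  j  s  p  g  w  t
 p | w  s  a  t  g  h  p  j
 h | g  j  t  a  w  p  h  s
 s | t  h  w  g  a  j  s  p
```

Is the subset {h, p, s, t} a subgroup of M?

No

p·s = j, which is not in {h, p, s, t}.
The subset is not closed under ·, so it is not a subgroup.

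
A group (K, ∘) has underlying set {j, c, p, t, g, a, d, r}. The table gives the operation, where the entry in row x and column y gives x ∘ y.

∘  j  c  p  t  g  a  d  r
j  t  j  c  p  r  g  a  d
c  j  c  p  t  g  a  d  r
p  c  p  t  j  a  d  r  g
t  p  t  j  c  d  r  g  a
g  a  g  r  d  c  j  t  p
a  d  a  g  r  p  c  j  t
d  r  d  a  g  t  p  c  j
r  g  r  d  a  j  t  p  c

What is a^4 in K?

c

a^1 = a
a^2 = a ∘ a = c
a^3 = c ∘ a = a
a^4 = a ∘ a = c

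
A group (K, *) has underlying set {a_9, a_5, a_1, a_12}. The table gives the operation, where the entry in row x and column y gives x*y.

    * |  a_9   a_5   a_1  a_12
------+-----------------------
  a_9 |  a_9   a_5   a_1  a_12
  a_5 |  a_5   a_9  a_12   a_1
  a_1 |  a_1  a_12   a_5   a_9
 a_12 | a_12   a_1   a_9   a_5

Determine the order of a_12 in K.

4

The identity element is a_9 (its row matches the header).
a_12^1 = a_12
a_12^2 = a_12*a_12 = a_5
a_12^3 = a_5*a_12 = a_1
a_12^4 = a_1*a_12 = a_9
The first power of a_12 equal to the identity is a_12^4, so ord(a_12) = 4.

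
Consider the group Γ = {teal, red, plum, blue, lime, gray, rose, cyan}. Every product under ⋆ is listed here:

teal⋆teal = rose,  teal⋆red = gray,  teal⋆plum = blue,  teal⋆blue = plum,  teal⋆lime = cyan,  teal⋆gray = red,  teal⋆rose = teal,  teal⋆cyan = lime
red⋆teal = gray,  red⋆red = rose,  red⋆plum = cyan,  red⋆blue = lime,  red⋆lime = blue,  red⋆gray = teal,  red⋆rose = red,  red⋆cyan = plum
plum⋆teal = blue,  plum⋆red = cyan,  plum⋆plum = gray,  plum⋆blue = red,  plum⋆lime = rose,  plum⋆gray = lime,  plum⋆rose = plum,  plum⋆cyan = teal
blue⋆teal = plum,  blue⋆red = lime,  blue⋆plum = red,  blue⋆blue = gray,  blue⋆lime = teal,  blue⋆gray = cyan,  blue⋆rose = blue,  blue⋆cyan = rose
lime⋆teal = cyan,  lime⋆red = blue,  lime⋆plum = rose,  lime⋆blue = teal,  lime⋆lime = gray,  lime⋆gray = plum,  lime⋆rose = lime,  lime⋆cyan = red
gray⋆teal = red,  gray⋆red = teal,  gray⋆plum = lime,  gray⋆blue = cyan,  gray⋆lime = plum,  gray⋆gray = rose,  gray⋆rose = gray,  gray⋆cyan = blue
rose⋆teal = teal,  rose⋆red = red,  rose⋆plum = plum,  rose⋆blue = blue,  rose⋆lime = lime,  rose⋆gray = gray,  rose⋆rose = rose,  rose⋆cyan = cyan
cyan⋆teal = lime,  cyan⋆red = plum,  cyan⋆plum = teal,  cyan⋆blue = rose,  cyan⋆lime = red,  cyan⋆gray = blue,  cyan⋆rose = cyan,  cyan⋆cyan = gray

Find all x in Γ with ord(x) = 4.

{blue, cyan, lime, plum}

Identity is rose. Compute the order of each non-identity element by repeated multiplication:
  teal: teal → rose  (order 2)
  red: red → rose  (order 2)
  plum: plum → gray → lime → rose  (order 4)
  blue: blue → gray → cyan → rose  (order 4)
  lime: lime → gray → plum → rose  (order 4)
  gray: gray → rose  (order 2)
  cyan: cyan → gray → blue → rose  (order 4)
Elements of order 4: {blue, cyan, lime, plum}.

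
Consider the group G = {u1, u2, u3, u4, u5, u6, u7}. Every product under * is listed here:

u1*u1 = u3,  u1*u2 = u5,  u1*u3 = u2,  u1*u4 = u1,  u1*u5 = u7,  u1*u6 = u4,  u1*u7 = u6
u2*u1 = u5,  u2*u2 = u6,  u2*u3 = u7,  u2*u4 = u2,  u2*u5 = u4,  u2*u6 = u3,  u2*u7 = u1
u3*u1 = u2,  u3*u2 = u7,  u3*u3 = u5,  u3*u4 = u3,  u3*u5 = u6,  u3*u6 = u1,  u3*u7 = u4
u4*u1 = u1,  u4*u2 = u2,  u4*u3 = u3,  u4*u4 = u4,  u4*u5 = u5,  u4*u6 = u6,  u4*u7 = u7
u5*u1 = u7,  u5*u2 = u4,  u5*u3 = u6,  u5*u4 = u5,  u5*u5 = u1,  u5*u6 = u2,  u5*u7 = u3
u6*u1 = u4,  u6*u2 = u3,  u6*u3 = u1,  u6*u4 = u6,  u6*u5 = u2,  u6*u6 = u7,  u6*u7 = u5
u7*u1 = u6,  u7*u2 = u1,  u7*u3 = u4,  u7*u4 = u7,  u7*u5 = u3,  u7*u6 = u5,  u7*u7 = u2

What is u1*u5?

Read row u1, column u5: u1*u5 = u7.

u7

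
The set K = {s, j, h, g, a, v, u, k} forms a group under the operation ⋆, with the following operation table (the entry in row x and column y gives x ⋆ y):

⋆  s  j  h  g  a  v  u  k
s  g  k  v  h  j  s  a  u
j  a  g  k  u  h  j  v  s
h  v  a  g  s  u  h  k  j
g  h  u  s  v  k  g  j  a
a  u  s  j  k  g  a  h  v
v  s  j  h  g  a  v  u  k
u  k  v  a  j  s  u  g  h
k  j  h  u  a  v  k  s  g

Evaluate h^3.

h^1 = h
h^2 = h ⋆ h = g
h^3 = g ⋆ h = s

s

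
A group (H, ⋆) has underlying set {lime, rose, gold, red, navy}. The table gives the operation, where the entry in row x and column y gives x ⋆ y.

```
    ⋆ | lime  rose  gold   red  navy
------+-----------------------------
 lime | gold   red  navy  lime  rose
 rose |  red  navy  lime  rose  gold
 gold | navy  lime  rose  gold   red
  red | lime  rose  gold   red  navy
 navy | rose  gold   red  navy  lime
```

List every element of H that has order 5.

Identity is red. Compute the order of each non-identity element by repeated multiplication:
  lime: lime → gold → navy → rose → red  (order 5)
  rose: rose → navy → gold → lime → red  (order 5)
  gold: gold → rose → lime → navy → red  (order 5)
  navy: navy → lime → rose → gold → red  (order 5)
Elements of order 5: {gold, lime, navy, rose}.
(Structurally, H here is isomorphic to the cyclic group Z_5.)

{gold, lime, navy, rose}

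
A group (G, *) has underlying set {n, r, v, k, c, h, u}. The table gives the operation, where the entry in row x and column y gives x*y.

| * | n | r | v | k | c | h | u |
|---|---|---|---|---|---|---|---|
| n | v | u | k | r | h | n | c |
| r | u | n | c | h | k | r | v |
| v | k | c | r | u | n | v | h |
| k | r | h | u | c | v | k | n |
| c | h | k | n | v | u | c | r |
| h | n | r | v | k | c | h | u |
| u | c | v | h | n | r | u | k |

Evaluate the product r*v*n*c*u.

r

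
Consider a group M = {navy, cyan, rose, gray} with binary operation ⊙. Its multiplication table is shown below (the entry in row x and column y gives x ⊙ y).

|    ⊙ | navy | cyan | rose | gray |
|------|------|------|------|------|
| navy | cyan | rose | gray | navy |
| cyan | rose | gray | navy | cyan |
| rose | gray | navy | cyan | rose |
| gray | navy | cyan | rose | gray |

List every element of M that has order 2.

Identity is gray. Compute the order of each non-identity element by repeated multiplication:
  navy: navy → cyan → rose → gray  (order 4)
  cyan: cyan → gray  (order 2)
  rose: rose → cyan → navy → gray  (order 4)
Elements of order 2: {cyan}.

{cyan}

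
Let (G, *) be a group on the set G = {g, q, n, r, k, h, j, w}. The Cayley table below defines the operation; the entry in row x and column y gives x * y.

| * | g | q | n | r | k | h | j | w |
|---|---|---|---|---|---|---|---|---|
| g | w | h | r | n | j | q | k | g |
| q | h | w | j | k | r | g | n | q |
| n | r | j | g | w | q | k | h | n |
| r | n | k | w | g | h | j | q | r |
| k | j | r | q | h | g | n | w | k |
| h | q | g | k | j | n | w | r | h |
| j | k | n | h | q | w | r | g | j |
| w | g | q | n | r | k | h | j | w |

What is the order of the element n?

The identity element is w (its row matches the header).
n^1 = n
n^2 = n * n = g
n^3 = g * n = r
n^4 = r * n = w
The first power of n equal to the identity is n^4, so ord(n) = 4.

4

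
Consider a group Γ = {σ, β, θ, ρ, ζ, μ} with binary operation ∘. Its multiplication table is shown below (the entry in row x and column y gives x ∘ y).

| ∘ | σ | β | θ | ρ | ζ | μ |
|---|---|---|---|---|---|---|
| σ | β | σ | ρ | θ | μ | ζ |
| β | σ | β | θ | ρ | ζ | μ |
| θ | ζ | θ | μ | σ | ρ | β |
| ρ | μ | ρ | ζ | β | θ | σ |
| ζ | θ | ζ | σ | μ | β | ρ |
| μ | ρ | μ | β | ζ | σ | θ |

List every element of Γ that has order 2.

{ζ, ρ, σ}

Identity is β. Compute the order of each non-identity element by repeated multiplication:
  σ: σ → β  (order 2)
  θ: θ → μ → β  (order 3)
  ρ: ρ → β  (order 2)
  ζ: ζ → β  (order 2)
  μ: μ → θ → β  (order 3)
Elements of order 2: {ζ, ρ, σ}.
(Structurally, Γ here is isomorphic to the symmetric group S_3.)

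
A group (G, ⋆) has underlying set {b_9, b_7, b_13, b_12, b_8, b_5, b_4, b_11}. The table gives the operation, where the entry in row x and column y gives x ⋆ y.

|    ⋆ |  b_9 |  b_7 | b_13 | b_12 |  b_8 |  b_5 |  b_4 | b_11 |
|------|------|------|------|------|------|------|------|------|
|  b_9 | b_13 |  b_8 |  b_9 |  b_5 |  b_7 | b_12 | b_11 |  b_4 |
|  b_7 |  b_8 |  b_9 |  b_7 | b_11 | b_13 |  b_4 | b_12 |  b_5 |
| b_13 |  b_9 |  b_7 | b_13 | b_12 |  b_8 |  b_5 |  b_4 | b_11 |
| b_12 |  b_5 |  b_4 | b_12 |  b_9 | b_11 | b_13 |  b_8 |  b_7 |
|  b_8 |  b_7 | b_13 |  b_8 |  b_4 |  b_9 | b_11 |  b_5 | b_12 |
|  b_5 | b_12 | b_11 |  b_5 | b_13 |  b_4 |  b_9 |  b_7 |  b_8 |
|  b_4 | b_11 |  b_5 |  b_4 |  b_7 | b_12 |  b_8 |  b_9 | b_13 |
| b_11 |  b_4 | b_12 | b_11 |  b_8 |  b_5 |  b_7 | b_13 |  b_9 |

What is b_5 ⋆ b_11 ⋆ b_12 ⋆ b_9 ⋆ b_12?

b_8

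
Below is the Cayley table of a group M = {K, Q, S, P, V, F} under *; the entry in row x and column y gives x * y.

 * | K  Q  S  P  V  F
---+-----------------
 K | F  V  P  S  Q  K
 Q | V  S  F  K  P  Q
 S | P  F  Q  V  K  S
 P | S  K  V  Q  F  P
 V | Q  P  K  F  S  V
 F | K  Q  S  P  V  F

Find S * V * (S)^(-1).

V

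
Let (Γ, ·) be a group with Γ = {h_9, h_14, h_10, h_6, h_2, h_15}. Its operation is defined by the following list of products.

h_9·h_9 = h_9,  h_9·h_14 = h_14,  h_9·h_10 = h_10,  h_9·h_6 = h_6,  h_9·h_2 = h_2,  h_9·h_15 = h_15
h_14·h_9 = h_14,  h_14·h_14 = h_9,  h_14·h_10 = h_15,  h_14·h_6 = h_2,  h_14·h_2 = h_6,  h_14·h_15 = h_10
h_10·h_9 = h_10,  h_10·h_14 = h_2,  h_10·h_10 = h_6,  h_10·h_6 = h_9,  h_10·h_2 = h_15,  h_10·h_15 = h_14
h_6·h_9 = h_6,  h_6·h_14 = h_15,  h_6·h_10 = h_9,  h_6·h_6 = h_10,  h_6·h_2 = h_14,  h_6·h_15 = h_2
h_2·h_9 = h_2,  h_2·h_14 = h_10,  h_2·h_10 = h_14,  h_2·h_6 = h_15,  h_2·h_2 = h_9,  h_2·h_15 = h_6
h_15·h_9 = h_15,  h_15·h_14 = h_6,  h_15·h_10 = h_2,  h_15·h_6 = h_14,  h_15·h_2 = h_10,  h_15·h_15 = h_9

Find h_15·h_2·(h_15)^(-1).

h_14

The identity is h_9. In row h_15, the entry h_9 sits in column h_15, so h_15^(-1) = h_15.
h_15·h_2 = h_10
h_10·h_15 = h_14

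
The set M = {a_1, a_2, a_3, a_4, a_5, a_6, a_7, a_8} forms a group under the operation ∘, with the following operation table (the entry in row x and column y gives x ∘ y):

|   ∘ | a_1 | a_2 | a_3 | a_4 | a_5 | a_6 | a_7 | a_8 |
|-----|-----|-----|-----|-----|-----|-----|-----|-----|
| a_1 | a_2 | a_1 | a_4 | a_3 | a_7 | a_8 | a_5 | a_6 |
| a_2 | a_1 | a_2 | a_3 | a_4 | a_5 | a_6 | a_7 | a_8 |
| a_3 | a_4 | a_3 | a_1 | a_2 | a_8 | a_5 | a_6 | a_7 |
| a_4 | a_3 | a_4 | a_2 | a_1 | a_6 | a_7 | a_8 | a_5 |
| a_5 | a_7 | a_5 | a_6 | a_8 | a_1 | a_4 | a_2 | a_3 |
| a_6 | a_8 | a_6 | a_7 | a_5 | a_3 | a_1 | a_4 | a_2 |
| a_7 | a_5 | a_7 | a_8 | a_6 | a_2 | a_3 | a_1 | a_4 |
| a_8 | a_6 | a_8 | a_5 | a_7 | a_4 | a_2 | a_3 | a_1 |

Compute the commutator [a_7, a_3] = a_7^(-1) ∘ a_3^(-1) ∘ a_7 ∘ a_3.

a_1

Identity is a_2; from the table a_7^(-1) = a_5 and a_3^(-1) = a_4.
a_5 ∘ a_4 = a_8
a_8 ∘ a_7 = a_3
a_3 ∘ a_3 = a_1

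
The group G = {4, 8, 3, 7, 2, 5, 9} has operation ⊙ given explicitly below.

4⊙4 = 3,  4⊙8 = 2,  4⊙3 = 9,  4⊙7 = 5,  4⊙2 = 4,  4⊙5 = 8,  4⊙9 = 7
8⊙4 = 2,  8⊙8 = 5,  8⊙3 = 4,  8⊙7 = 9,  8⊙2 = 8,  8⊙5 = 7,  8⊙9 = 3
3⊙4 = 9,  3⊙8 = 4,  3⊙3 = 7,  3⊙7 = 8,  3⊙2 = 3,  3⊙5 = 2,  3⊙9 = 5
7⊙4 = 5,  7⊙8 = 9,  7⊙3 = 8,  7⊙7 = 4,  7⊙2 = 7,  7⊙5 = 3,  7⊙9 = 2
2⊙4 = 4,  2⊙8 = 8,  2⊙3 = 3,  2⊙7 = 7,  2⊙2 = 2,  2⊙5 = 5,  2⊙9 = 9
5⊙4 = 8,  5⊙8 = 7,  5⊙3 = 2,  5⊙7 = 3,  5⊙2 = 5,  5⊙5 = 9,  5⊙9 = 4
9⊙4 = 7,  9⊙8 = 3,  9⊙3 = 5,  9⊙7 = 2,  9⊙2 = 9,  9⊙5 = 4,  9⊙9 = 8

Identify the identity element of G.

The identity e satisfies e ⊙ x = x for all x, so its row in the table reproduces the column headers.
Row 2 reads: 4, 8, 3, 7, 2, 5, 9 — exactly the header order. So 2 is the identity.

2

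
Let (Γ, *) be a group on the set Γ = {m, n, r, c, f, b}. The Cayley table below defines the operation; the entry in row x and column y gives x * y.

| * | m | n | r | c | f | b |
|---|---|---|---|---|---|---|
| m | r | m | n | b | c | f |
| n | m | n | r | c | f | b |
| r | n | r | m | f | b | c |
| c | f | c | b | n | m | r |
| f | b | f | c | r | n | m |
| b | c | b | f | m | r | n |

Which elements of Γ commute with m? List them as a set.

Compare row m with column m entry by entry.
r * m = n = m * r, so r commutes with m.
b * m = c but m * b = f, so b does not.
Collecting the elements that commute with m: C(m) = {m, n, r}.

{m, n, r}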